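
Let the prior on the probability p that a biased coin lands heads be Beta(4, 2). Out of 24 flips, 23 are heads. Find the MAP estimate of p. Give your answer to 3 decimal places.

p̂_MAP = 0.929

Prior: Beta(4, 2).
Data: 23 successes in 24 trials. The binomial likelihood contributes p^23(1−p)^1, so the posterior is Beta(4+23, 2+1) = Beta(27, 3).
For Beta(a, b) with a, b > 1 the mode is (a−1)/(a+b−2) = 26/28 ≈ 0.929.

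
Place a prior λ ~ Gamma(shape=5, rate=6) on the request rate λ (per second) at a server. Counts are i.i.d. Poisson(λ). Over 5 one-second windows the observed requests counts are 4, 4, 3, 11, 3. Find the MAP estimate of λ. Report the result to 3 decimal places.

Σxᵢ = 4+4+3+11+3 = 25, with n = 5.
Posterior ∝ λ^4e^(−6λ) · λ^25e^(−5λ) = λ^29e^(−11λ), i.e. Gamma(shape=30, rate=11).
The mode of a Gamma(a, b) with a ≥ 1 (shape–rate) is (a−1)/b = 29/11 ≈ 2.636.

λ̂_MAP = 2.636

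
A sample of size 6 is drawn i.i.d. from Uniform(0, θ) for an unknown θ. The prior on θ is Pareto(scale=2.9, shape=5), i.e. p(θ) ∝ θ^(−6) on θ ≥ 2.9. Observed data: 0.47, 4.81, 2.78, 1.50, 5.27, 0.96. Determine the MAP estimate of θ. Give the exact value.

θ̂_MAP = 5.27

The Uniform(0, θ) likelihood is θ^(−n) for θ ≥ max(xᵢ), zero otherwise. Here max(xᵢ) = 5.27.
Posterior ∝ θ^(−6) · θ^(−6) = θ^(−12) on θ ≥ max(2.9, 5.27) = 5.27.
This density is strictly decreasing in θ, so the posterior mode lies at the lower boundary of the support.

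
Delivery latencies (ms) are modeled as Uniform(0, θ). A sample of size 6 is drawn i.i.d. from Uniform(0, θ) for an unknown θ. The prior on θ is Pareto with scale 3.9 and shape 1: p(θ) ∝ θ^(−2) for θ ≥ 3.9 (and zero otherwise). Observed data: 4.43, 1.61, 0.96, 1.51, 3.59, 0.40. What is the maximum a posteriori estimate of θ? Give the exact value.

The Uniform(0, θ) likelihood is θ^(−n) for θ ≥ max(xᵢ), zero otherwise. Here max(xᵢ) = 4.43.
Posterior ∝ θ^(−2) · θ^(−6) = θ^(−8) on θ ≥ max(3.9, 4.43) = 4.43.
This density is strictly decreasing in θ, so the posterior mode lies at the lower boundary of the support.

θ̂_MAP = 4.43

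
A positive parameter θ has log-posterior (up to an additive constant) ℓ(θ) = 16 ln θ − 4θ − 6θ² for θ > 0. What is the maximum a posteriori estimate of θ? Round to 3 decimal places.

ℓ'(θ) = 16/θ − 4 − 12θ. Setting this to zero and multiplying by θ: 12θ² + 4θ − 16 = 0.
θ = (−4 + √(4² + 4·12·16)) / (2·12) = (−4 + √784) / 24 = (−4 + 28)/24 = 1.
ℓ''(θ) = −16/θ² − 12 < 0, confirming a maximum.

θ̂_MAP = 1.000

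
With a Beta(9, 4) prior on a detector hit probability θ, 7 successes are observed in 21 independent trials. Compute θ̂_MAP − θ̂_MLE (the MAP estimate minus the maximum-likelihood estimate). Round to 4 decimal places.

MAP − MLE = 0.1354

Posterior is Beta(16, 18); MAP = (16−1)/(34−2) = 15/32 ≈ 0.46875.
MLE ignores the prior: θ̂_MLE = k/n = 7/21 ≈ 0.33333.
Difference = 15/32 − 7/21 = 13/96 ≈ 0.1354.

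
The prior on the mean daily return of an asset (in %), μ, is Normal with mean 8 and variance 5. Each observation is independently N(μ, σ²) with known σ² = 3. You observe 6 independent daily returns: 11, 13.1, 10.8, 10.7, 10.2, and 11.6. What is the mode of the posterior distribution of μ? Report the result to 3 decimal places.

n = 6; x̄ = (11 + 13.1 + 10.8 + 10.7 + 10.2 + 11.6)/6 = 67.4/6 = 337/30 ≈ 11.2333.
For a Normal prior and Normal likelihood with known variance, the posterior is Normal; its mode equals its mean, the precision-weighted average.
Prior precision 1/σ₀² = 1/5 = 0.2; data precision n/σ² = 6/3 = 2.
μ̂ = (0.2·8 + 2·(337/30)) / (0.2 + 2) = (361/15)/2.2 = 361/33 ≈ 10.939.

μ̂_MAP = 10.939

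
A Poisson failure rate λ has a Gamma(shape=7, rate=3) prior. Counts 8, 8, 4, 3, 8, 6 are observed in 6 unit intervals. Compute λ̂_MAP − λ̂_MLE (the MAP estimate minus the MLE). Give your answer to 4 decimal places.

Σxᵢ = 37. Posterior is Gamma(44, 9); MAP = (44−1)/9 = 43/9 ≈ 4.77778.
MLE = x̄ = 37/6 ≈ 6.16667.
Difference = 43/9 − 37/6 = -25/18 ≈ -1.3889.

MAP − MLE = -1.3889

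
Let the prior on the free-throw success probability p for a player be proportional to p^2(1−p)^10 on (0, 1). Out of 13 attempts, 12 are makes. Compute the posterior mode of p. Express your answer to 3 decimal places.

p̂_MAP = 0.560

The prior density ∝ p^2(1−p)^10 is the kernel of Beta(3, 11).
Data: 12 successes in 13 trials. The binomial likelihood contributes p^12(1−p)^1, so the posterior is Beta(3+12, 11+1) = Beta(15, 12).
For Beta(a, b) with a, b > 1 the mode is (a−1)/(a+b−2) = 14/25 ≈ 0.560.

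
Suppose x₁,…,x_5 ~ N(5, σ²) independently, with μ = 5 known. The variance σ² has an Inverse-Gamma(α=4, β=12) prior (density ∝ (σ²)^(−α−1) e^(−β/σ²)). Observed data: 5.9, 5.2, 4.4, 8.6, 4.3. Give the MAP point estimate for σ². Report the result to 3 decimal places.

Sum of squared deviations about the known mean: SS = (5.9−5)² + (5.2−5)² + (4.4−5)² + (8.6−5)² + (4.3−5)² = 14.66.
The Normal likelihood contributes (σ²)^(−n/2) exp(−SS/(2σ²)), so the posterior is Inverse-Gamma(α + n/2, β + SS/2) = Inverse-Gamma(6.5, 19.33).
The mode of Inverse-Gamma(a, b) is b/(a+1) = 19.33/7.5 ≈ 2.577.

σ̂²_MAP = 2.577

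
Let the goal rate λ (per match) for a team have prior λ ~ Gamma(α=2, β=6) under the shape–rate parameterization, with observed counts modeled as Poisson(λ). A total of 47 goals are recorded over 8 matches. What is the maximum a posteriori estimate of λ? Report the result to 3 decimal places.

λ̂_MAP = 3.429

Σxᵢ = 47, n = 8.
Posterior ∝ λe^(−6λ) · λ^47e^(−8λ) = λ^48e^(−14λ), i.e. Gamma(shape=49, rate=14).
The mode of a Gamma(a, b) with a ≥ 1 (shape–rate) is (a−1)/b = 48/14 ≈ 3.429.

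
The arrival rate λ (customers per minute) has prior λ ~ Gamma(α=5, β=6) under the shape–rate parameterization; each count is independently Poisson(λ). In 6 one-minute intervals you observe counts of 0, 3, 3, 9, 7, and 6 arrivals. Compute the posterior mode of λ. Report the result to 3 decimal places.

Σxᵢ = 0+3+3+9+7+6 = 28, with n = 6.
Posterior ∝ λ^4e^(−6λ) · λ^28e^(−6λ) = λ^32e^(−12λ), i.e. Gamma(shape=33, rate=12).
The mode of a Gamma(a, b) with a ≥ 1 (shape–rate) is (a−1)/b = 32/12 ≈ 2.667.

λ̂_MAP = 2.667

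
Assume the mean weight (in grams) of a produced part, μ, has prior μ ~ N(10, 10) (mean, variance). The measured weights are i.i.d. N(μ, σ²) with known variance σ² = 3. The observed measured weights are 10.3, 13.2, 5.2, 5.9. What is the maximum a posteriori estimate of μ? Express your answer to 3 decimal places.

μ̂_MAP = 8.744

n = 4; x̄ = (10.3 + 13.2 + 5.2 + 5.9)/4 = 34.6/4 = 8.65.
For a Normal prior and Normal likelihood with known variance, the posterior is Normal; its mode equals its mean, the precision-weighted average.
Prior precision 1/σ₀² = 1/10 = 0.1; data precision n/σ² = 4/3.
μ̂ = (0.1·10 + (4/3)·8.65) / (0.1 + 4/3) = (188/15)/(43/30) = 376/43 ≈ 8.744.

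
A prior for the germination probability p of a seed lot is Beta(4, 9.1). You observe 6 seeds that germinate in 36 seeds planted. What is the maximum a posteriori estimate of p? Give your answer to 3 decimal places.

Prior: Beta(4, 9.1).
Data: 6 successes in 36 trials. The binomial likelihood contributes p^6(1−p)^30, so the posterior is Beta(4+6, 9.1+30) = Beta(10, 39.1).
For Beta(a, b) with a, b > 1 the mode is (a−1)/(a+b−2) = 9/47.1 ≈ 0.191.

p̂_MAP = 0.191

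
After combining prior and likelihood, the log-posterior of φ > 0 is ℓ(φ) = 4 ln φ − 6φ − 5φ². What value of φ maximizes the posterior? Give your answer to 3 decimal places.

ℓ'(φ) = 4/φ − 6 − 10φ. Setting this to zero and multiplying by φ: 10φ² + 6φ − 4 = 0.
φ = (−6 + √(6² + 4·10·4)) / (2·10) = (−6 + √196) / 20 = (−6 + 14)/20 = 2/5.
ℓ''(φ) = −4/φ² − 10 < 0, confirming a maximum.

φ̂_MAP = 0.400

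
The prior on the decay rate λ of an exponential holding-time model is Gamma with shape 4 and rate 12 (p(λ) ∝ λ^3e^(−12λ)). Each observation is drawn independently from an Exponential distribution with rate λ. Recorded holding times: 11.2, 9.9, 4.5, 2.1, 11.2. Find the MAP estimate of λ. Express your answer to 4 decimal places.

λ̂_MAP = 0.1572

The Exponential(rate=λ) likelihood is ∝ λ^n e^(−λΣtᵢ). Here n = 5 and Σtᵢ = 11.2 + 9.9 + 4.5 + 2.1 + 11.2 = 38.9.
Posterior ∝ λ^3e^(−12λ) · λ^5e^(−38.9λ) = λ^8e^(−50.9λ), i.e. Gamma(9, 50.9).
Mode = (a−1)/b = 8/50.9 ≈ 0.1572.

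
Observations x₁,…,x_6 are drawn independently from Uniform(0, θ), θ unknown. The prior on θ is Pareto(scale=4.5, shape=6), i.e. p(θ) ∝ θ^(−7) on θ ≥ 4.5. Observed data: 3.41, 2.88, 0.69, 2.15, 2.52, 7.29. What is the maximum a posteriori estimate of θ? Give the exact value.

The Uniform(0, θ) likelihood is θ^(−n) for θ ≥ max(xᵢ), zero otherwise. Here max(xᵢ) = 7.29.
Posterior ∝ θ^(−7) · θ^(−6) = θ^(−13) on θ ≥ max(4.5, 7.29) = 7.29.
This density is strictly decreasing in θ, so the posterior mode lies at the lower boundary of the support.

θ̂_MAP = 7.29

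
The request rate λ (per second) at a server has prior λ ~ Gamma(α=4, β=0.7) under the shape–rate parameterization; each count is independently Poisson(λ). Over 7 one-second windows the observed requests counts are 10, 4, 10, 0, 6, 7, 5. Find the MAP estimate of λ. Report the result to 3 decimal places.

λ̂_MAP = 5.844

Σxᵢ = 10+4+10+0+6+7+5 = 42, with n = 7.
Posterior ∝ λ^3e^(−0.7λ) · λ^42e^(−7λ) = λ^45e^(−7.7λ), i.e. Gamma(shape=46, rate=7.7).
The mode of a Gamma(a, b) with a ≥ 1 (shape–rate) is (a−1)/b = 45/7.7 ≈ 5.844.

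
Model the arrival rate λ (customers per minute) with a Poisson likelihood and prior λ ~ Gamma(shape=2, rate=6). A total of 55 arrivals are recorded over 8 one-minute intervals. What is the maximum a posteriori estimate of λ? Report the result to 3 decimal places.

λ̂_MAP = 4.000

Σxᵢ = 55, n = 8.
Posterior ∝ λe^(−6λ) · λ^55e^(−8λ) = λ^56e^(−14λ), i.e. Gamma(shape=57, rate=14).
The mode of a Gamma(a, b) with a ≥ 1 (shape–rate) is (a−1)/b = 56/14 ≈ 4.000.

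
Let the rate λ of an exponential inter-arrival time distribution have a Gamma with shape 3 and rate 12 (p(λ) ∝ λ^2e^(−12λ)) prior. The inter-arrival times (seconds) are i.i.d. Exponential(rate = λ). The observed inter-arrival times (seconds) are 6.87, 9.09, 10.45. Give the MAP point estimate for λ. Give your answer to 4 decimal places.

The Exponential(rate=λ) likelihood is ∝ λ^n e^(−λΣtᵢ). Here n = 3 and Σtᵢ = 6.87 + 9.09 + 10.45 = 26.41.
Posterior ∝ λ^2e^(−12λ) · λ^3e^(−26.41λ) = λ^5e^(−38.41λ), i.e. Gamma(6, 38.41).
Mode = (a−1)/b = 5/38.41 ≈ 0.1302.

λ̂_MAP = 0.1302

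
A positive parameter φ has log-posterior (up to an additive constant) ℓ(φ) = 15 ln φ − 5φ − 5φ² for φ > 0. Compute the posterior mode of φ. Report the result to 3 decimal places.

ℓ'(φ) = 15/φ − 5 − 10φ. Setting this to zero and multiplying by φ: 10φ² + 5φ − 15 = 0.
φ = (−5 + √(5² + 4·10·15)) / (2·10) = (−5 + √625) / 20 = (−5 + 25)/20 = 1.
ℓ''(φ) = −15/φ² − 10 < 0, confirming a maximum.

φ̂_MAP = 1.000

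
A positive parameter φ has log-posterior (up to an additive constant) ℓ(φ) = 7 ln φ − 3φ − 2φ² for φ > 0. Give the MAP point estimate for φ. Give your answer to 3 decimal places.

ℓ'(φ) = 7/φ − 3 − 4φ. Setting this to zero and multiplying by φ: 4φ² + 3φ − 7 = 0.
φ = (−3 + √(3² + 4·4·7)) / (2·4) = (−3 + √121) / 8 = (−3 + 11)/8 = 1.
ℓ''(φ) = −7/φ² − 4 < 0, confirming a maximum.

φ̂_MAP = 1.000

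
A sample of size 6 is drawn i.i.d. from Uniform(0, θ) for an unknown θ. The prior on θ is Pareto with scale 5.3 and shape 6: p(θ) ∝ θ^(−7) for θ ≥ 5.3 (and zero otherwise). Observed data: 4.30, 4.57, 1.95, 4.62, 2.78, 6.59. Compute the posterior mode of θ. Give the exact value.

The Uniform(0, θ) likelihood is θ^(−n) for θ ≥ max(xᵢ), zero otherwise. Here max(xᵢ) = 6.59.
Posterior ∝ θ^(−7) · θ^(−6) = θ^(−13) on θ ≥ max(5.3, 6.59) = 6.59.
This density is strictly decreasing in θ, so the posterior mode lies at the lower boundary of the support.

θ̂_MAP = 6.59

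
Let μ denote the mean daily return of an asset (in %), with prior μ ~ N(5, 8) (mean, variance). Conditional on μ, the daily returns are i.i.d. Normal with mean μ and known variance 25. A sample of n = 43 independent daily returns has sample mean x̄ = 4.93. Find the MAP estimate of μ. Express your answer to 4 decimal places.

n = 43, x̄ = 4.93.
For a Normal prior and Normal likelihood with known variance, the posterior is Normal; its mode equals its mean, the precision-weighted average.
Prior precision 1/σ₀² = 1/8 = 0.125; data precision n/σ² = 43/25 = 1.72.
μ̂ = (0.125·5 + 1.72·4.93) / (0.125 + 1.72) = 9.1046/1.845 = 45523/9225 ≈ 4.9347.

μ̂_MAP = 4.9347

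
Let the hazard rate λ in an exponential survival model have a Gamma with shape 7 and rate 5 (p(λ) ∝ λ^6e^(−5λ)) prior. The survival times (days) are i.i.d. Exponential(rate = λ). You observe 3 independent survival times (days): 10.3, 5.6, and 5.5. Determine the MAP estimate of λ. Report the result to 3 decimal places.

The Exponential(rate=λ) likelihood is ∝ λ^n e^(−λΣtᵢ). Here n = 3 and Σtᵢ = 10.3 + 5.6 + 5.5 = 21.4.
Posterior ∝ λ^6e^(−5λ) · λ^3e^(−21.4λ) = λ^9e^(−26.4λ), i.e. Gamma(10, 26.4).
Mode = (a−1)/b = 9/26.4 ≈ 0.341.

λ̂_MAP = 0.341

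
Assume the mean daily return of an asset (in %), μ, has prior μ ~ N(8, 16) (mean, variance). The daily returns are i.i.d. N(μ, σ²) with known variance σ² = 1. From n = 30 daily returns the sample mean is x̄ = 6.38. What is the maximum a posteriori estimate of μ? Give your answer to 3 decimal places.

μ̂_MAP = 6.383

n = 30, x̄ = 6.38.
For a Normal prior and Normal likelihood with known variance, the posterior is Normal; its mode equals its mean, the precision-weighted average.
Prior precision 1/σ₀² = 1/16 = 0.0625; data precision n/σ² = 30/1 = 30.
μ̂ = (0.0625·8 + 30·6.38) / (0.0625 + 30) = 191.9/30.0625 = 15352/2405 ≈ 6.383.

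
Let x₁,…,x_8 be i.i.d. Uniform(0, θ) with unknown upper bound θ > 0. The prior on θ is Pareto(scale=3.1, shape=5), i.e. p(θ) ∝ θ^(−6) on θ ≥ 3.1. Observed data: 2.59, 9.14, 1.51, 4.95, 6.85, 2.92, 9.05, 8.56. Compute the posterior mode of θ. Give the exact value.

The Uniform(0, θ) likelihood is θ^(−n) for θ ≥ max(xᵢ), zero otherwise. Here max(xᵢ) = 9.14.
Posterior ∝ θ^(−6) · θ^(−8) = θ^(−14) on θ ≥ max(3.1, 9.14) = 9.14.
This density is strictly decreasing in θ, so the posterior mode lies at the lower boundary of the support.

θ̂_MAP = 9.14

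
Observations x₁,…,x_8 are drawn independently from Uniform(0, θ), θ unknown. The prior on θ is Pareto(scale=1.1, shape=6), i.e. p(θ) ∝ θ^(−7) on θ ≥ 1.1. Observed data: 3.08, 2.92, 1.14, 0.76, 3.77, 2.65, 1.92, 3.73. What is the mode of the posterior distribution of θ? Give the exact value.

θ̂_MAP = 3.77

The Uniform(0, θ) likelihood is θ^(−n) for θ ≥ max(xᵢ), zero otherwise. Here max(xᵢ) = 3.77.
Posterior ∝ θ^(−7) · θ^(−8) = θ^(−15) on θ ≥ max(1.1, 3.77) = 3.77.
This density is strictly decreasing in θ, so the posterior mode lies at the lower boundary of the support.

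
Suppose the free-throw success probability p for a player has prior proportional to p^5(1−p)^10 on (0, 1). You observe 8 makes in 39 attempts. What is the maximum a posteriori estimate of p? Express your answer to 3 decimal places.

The prior density ∝ p^5(1−p)^10 is the kernel of Beta(6, 11).
Data: 8 successes in 39 trials. The binomial likelihood contributes p^8(1−p)^31, so the posterior is Beta(6+8, 11+31) = Beta(14, 42).
For Beta(a, b) with a, b > 1 the mode is (a−1)/(a+b−2) = 13/54 ≈ 0.241.

p̂_MAP = 0.241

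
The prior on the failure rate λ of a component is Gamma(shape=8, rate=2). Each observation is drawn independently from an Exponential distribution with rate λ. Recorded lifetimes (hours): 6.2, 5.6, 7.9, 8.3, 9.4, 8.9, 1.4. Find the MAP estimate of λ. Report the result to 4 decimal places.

The Exponential(rate=λ) likelihood is ∝ λ^n e^(−λΣtᵢ). Here n = 7 and Σtᵢ = 6.2 + 5.6 + 7.9 + 8.3 + 9.4 + 8.9 + 1.4 = 47.7.
Posterior ∝ λ^7e^(−2λ) · λ^7e^(−47.7λ) = λ^14e^(−49.7λ), i.e. Gamma(15, 49.7).
Mode = (a−1)/b = 14/49.7 ≈ 0.2817.

λ̂_MAP = 0.2817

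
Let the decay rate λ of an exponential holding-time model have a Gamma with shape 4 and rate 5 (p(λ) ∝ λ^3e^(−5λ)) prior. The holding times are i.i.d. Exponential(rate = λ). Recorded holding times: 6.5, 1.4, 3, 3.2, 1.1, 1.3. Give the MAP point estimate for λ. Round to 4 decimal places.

λ̂_MAP = 0.4186

The Exponential(rate=λ) likelihood is ∝ λ^n e^(−λΣtᵢ). Here n = 6 and Σtᵢ = 6.5 + 1.4 + 3 + 3.2 + 1.1 + 1.3 = 16.5.
Posterior ∝ λ^3e^(−5λ) · λ^6e^(−16.5λ) = λ^9e^(−21.5λ), i.e. Gamma(10, 21.5).
Mode = (a−1)/b = 9/21.5 ≈ 0.4186.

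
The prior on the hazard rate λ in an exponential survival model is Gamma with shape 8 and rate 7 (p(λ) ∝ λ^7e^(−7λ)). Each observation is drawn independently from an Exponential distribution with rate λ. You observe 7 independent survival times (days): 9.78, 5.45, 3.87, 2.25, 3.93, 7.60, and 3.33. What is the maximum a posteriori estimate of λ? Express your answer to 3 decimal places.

The Exponential(rate=λ) likelihood is ∝ λ^n e^(−λΣtᵢ). Here n = 7 and Σtᵢ = 9.78 + 5.45 + 3.87 + 2.25 + 3.93 + 7.60 + 3.33 = 36.21.
Posterior ∝ λ^7e^(−7λ) · λ^7e^(−36.21λ) = λ^14e^(−43.21λ), i.e. Gamma(15, 43.21).
Mode = (a−1)/b = 14/43.21 ≈ 0.324.

λ̂_MAP = 0.324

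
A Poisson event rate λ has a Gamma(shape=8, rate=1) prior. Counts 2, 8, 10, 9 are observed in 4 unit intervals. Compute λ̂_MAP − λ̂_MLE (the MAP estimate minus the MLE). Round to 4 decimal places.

MAP − MLE = -0.0500

Σxᵢ = 29. Posterior is Gamma(37, 5); MAP = (37−1)/5 = 36/5 ≈ 7.20000.
MLE = x̄ = 29/4 ≈ 7.25000.
Difference = 36/5 − 29/4 = -1/20 ≈ -0.0500.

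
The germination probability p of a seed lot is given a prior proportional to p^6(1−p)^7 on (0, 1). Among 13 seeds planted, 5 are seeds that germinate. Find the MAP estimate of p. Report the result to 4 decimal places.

p̂_MAP = 0.4231

The prior density ∝ p^6(1−p)^7 is the kernel of Beta(7, 8).
Data: 5 successes in 13 trials. The binomial likelihood contributes p^5(1−p)^8, so the posterior is Beta(7+5, 8+8) = Beta(12, 16).
For Beta(a, b) with a, b > 1 the mode is (a−1)/(a+b−2) = 11/26 ≈ 0.4231.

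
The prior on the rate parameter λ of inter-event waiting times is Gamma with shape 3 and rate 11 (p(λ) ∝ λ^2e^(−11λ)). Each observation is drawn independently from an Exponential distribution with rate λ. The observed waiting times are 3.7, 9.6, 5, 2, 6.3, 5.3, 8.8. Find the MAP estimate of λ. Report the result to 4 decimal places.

The Exponential(rate=λ) likelihood is ∝ λ^n e^(−λΣtᵢ). Here n = 7 and Σtᵢ = 3.7 + 9.6 + 5 + 2 + 6.3 + 5.3 + 8.8 = 40.7.
Posterior ∝ λ^2e^(−11λ) · λ^7e^(−40.7λ) = λ^9e^(−51.7λ), i.e. Gamma(10, 51.7).
Mode = (a−1)/b = 9/51.7 ≈ 0.1741.

λ̂_MAP = 0.1741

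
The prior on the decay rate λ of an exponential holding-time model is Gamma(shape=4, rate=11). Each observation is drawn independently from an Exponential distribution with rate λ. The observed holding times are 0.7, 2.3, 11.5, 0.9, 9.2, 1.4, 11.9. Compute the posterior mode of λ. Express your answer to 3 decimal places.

λ̂_MAP = 0.204

The Exponential(rate=λ) likelihood is ∝ λ^n e^(−λΣtᵢ). Here n = 7 and Σtᵢ = 0.7 + 2.3 + 11.5 + 0.9 + 9.2 + 1.4 + 11.9 = 37.9.
Posterior ∝ λ^3e^(−11λ) · λ^7e^(−37.9λ) = λ^10e^(−48.9λ), i.e. Gamma(11, 48.9).
Mode = (a−1)/b = 10/48.9 ≈ 0.204.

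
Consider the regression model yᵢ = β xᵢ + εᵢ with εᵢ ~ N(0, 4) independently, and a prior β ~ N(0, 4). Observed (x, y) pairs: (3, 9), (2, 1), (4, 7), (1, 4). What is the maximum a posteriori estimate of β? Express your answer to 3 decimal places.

β̂_MAP = 1.968

log p(β | y) = −Σ(yᵢ − βxᵢ)²/(2·4) − β²/(2·4) + const.
Setting the derivative to zero: Σxᵢ(yᵢ − βxᵢ)/4 − β/4 = 0, so β = Σxᵢyᵢ / (Σxᵢ² + σ²/τ²).
Σxᵢyᵢ = 3·9 + 2·1 + 4·7 + 1·4 = 61; Σxᵢ² = 30; σ²/τ² = 1.
β̂_MAP = 61 / (30 + 1) = 61/31 ≈ 1.968.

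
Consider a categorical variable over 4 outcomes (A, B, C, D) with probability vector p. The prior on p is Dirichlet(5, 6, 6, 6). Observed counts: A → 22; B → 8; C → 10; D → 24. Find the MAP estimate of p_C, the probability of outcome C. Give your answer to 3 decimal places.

The posterior is Dirichlet(αᵢ + nᵢ) = Dirichlet(27, 14, 16, 30).
For a Dirichlet(a₁,…,a_K) with all aᵢ > 1, the mode has j-th component (aⱼ − 1)/(Σaᵢ − K).
Here Σaᵢ = 87 and K = 4, so p_C = (16 − 1)/(87 − 4) = 15/83 ≈ 0.181.

MAP estimate of p_C = 0.181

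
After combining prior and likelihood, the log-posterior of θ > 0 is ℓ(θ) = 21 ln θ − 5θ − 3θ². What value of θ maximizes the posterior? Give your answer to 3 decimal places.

ℓ'(θ) = 21/θ − 5 − 6θ. Setting this to zero and multiplying by θ: 6θ² + 5θ − 21 = 0.
θ = (−5 + √(5² + 4·6·21)) / (2·6) = (−5 + √529) / 12 = (−5 + 23)/12 = 3/2.
ℓ''(θ) = −21/θ² − 6 < 0, confirming a maximum.

θ̂_MAP = 1.500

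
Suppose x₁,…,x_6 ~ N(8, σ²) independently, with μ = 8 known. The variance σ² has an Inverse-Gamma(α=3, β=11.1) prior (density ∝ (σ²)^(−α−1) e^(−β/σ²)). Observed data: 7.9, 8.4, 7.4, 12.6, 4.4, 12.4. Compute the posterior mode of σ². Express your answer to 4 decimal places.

Sum of squared deviations about the known mean: SS = (7.9−8)² + (8.4−8)² + (7.4−8)² + (12.6−8)² + (4.4−8)² + (12.4−8)² = 54.01.
The Normal likelihood contributes (σ²)^(−n/2) exp(−SS/(2σ²)), so the posterior is Inverse-Gamma(α + n/2, β + SS/2) = Inverse-Gamma(6, 38.105).
The mode of Inverse-Gamma(a, b) is b/(a+1) = 38.105/7 ≈ 5.4436.

σ̂²_MAP = 5.4436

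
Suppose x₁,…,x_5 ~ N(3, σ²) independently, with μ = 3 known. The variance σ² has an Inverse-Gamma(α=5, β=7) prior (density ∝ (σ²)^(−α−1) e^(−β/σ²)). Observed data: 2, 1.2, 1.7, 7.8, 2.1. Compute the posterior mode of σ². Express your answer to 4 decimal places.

σ̂²_MAP = 2.5753

Sum of squared deviations about the known mean: SS = (2−3)² + (1.2−3)² + (1.7−3)² + (7.8−3)² + (2.1−3)² = 29.78.
The Normal likelihood contributes (σ²)^(−n/2) exp(−SS/(2σ²)), so the posterior is Inverse-Gamma(α + n/2, β + SS/2) = Inverse-Gamma(7.5, 21.89).
The mode of Inverse-Gamma(a, b) is b/(a+1) = 21.89/8.5 ≈ 2.5753.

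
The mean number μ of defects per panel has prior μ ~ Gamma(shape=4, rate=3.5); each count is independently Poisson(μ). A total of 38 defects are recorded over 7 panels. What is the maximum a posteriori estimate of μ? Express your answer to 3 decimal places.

μ̂_MAP = 3.905

Σxᵢ = 38, n = 7.
Posterior ∝ μ^3e^(−3.5μ) · μ^38e^(−7μ) = μ^41e^(−10.5μ), i.e. Gamma(shape=42, rate=10.5).
The mode of a Gamma(a, b) with a ≥ 1 (shape–rate) is (a−1)/b = 41/10.5 ≈ 3.905.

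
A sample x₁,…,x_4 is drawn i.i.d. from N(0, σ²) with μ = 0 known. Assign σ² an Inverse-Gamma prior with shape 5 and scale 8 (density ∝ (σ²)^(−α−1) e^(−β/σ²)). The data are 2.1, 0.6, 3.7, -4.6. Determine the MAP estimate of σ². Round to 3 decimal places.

Sum of squared deviations about the known mean: SS = (2.1−0)² + (0.6−0)² + (3.7−0)² + (-4.6−0)² = 39.62.
The Normal likelihood contributes (σ²)^(−n/2) exp(−SS/(2σ²)), so the posterior is Inverse-Gamma(α + n/2, β + SS/2) = Inverse-Gamma(7, 27.81).
The mode of Inverse-Gamma(a, b) is b/(a+1) = 27.81/8 ≈ 3.476.

σ̂²_MAP = 3.476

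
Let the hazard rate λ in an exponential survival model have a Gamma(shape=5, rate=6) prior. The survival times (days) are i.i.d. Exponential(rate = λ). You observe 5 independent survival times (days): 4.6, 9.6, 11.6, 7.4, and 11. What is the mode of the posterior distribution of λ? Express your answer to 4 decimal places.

The Exponential(rate=λ) likelihood is ∝ λ^n e^(−λΣtᵢ). Here n = 5 and Σtᵢ = 4.6 + 9.6 + 11.6 + 7.4 + 11 = 44.2.
Posterior ∝ λ^4e^(−6λ) · λ^5e^(−44.2λ) = λ^9e^(−50.2λ), i.e. Gamma(10, 50.2).
Mode = (a−1)/b = 9/50.2 ≈ 0.1793.

λ̂_MAP = 0.1793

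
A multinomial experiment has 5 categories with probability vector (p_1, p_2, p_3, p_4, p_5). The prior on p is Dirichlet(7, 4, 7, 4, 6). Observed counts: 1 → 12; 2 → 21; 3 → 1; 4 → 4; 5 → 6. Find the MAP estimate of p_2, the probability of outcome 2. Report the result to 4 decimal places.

MAP estimate: 0.3582

The posterior is Dirichlet(αᵢ + nᵢ) = Dirichlet(19, 25, 8, 8, 12).
For a Dirichlet(a₁,…,a_K) with all aᵢ > 1, the mode has j-th component (aⱼ − 1)/(Σaᵢ − K).
Here Σaᵢ = 72 and K = 5, so p_2 = (25 − 1)/(72 − 5) = 24/67 ≈ 0.3582.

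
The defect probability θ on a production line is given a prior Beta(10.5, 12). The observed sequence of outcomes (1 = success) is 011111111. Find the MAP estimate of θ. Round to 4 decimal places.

Prior: Beta(10.5, 12).
Data: 8 successes in 9 trials (from the sequence). The binomial likelihood contributes θ^8(1−θ)^1, so the posterior is Beta(10.5+8, 12+1) = Beta(18.5, 13).
For Beta(a, b) with a, b > 1 the mode is (a−1)/(a+b−2) = 17.5/29.5 ≈ 0.5932.

θ̂_MAP = 0.5932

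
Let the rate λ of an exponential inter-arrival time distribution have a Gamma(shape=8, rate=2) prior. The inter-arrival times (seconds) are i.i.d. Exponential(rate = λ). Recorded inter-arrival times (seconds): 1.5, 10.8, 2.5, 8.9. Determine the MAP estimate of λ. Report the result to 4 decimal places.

The Exponential(rate=λ) likelihood is ∝ λ^n e^(−λΣtᵢ). Here n = 4 and Σtᵢ = 1.5 + 10.8 + 2.5 + 8.9 = 23.7.
Posterior ∝ λ^7e^(−2λ) · λ^4e^(−23.7λ) = λ^11e^(−25.7λ), i.e. Gamma(12, 25.7).
Mode = (a−1)/b = 11/25.7 ≈ 0.4280.

λ̂_MAP = 0.4280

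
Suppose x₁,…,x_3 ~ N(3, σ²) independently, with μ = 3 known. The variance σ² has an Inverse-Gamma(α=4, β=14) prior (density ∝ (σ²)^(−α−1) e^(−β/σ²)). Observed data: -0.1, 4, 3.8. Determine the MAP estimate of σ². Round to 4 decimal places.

σ̂²_MAP = 3.0192

Sum of squared deviations about the known mean: SS = (-0.1−3)² + (4−3)² + (3.8−3)² = 11.25.
The Normal likelihood contributes (σ²)^(−n/2) exp(−SS/(2σ²)), so the posterior is Inverse-Gamma(α + n/2, β + SS/2) = Inverse-Gamma(5.5, 19.625).
The mode of Inverse-Gamma(a, b) is b/(a+1) = 19.625/6.5 ≈ 3.0192.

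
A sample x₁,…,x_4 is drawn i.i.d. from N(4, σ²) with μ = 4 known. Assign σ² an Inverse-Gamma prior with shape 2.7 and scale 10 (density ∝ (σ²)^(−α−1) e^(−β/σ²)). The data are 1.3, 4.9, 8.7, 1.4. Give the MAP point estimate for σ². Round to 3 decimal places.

σ̂²_MAP = 4.996

Sum of squared deviations about the known mean: SS = (1.3−4)² + (4.9−4)² + (8.7−4)² + (1.4−4)² = 36.95.
The Normal likelihood contributes (σ²)^(−n/2) exp(−SS/(2σ²)), so the posterior is Inverse-Gamma(α + n/2, β + SS/2) = Inverse-Gamma(4.7, 28.475).
The mode of Inverse-Gamma(a, b) is b/(a+1) = 28.475/5.7 ≈ 4.996.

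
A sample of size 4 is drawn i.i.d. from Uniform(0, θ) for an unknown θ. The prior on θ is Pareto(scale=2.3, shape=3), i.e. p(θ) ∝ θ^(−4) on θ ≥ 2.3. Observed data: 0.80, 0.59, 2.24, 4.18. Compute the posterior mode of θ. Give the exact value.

The Uniform(0, θ) likelihood is θ^(−n) for θ ≥ max(xᵢ), zero otherwise. Here max(xᵢ) = 4.18.
Posterior ∝ θ^(−4) · θ^(−4) = θ^(−8) on θ ≥ max(2.3, 4.18) = 4.18.
This density is strictly decreasing in θ, so the posterior mode lies at the lower boundary of the support.

θ̂_MAP = 4.18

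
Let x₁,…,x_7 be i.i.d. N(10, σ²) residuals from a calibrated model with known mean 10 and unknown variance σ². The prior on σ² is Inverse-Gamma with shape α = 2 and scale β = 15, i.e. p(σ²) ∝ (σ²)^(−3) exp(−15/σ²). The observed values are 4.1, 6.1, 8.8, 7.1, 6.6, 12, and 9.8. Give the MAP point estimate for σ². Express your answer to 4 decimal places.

σ̂²_MAP = 8.1131

Sum of squared deviations about the known mean: SS = (4.1−10)² + (6.1−10)² + (8.8−10)² + (7.1−10)² + (6.6−10)² + (12−10)² + (9.8−10)² = 75.47.
The Normal likelihood contributes (σ²)^(−n/2) exp(−SS/(2σ²)), so the posterior is Inverse-Gamma(α + n/2, β + SS/2) = Inverse-Gamma(5.5, 52.735).
The mode of Inverse-Gamma(a, b) is b/(a+1) = 52.735/6.5 ≈ 8.1131.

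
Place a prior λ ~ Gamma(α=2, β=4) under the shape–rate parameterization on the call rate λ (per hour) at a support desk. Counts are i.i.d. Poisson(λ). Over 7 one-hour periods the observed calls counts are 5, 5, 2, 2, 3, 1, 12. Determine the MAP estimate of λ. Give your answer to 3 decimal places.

λ̂_MAP = 2.818

Σxᵢ = 5+5+2+2+3+1+12 = 30, with n = 7.
Posterior ∝ λe^(−4λ) · λ^30e^(−7λ) = λ^31e^(−11λ), i.e. Gamma(shape=32, rate=11).
The mode of a Gamma(a, b) with a ≥ 1 (shape–rate) is (a−1)/b = 31/11 ≈ 2.818.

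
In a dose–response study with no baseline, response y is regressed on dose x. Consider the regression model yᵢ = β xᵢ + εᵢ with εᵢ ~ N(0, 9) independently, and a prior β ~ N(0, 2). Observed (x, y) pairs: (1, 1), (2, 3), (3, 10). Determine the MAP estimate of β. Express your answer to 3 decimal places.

log p(β | y) = −Σ(yᵢ − βxᵢ)²/(2·9) − β²/(2·2) + const.
Setting the derivative to zero: Σxᵢ(yᵢ − βxᵢ)/9 − β/2 = 0, so β = Σxᵢyᵢ / (Σxᵢ² + σ²/τ²).
Σxᵢyᵢ = 1·1 + 2·3 + 3·10 = 37; Σxᵢ² = 14; σ²/τ² = 4.5.
β̂_MAP = 37 / (14 + 4.5) = 37/18.5 ≈ 2.000.

β̂_MAP = 2.000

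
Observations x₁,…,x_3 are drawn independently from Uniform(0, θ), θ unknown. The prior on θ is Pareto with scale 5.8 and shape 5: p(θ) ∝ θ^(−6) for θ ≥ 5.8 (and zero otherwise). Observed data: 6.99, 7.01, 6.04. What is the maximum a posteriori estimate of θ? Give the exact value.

θ̂_MAP = 7.01

The Uniform(0, θ) likelihood is θ^(−n) for θ ≥ max(xᵢ), zero otherwise. Here max(xᵢ) = 7.01.
Posterior ∝ θ^(−6) · θ^(−3) = θ^(−9) on θ ≥ max(5.8, 7.01) = 7.01.
This density is strictly decreasing in θ, so the posterior mode lies at the lower boundary of the support.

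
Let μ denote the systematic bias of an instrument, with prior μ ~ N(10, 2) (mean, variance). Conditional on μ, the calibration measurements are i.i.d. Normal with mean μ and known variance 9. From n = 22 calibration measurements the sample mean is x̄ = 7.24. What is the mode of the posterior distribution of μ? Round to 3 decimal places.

n = 22, x̄ = 7.24.
For a Normal prior and Normal likelihood with known variance, the posterior is Normal; its mode equals its mean, the precision-weighted average.
Prior precision 1/σ₀² = 1/2 = 0.5; data precision n/σ² = 22/9.
μ̂ = (0.5·10 + (22/9)·7.24) / (0.5 + 22/9) = (5107/225)/(53/18) = 10214/1325 ≈ 7.709.

μ̂_MAP = 7.709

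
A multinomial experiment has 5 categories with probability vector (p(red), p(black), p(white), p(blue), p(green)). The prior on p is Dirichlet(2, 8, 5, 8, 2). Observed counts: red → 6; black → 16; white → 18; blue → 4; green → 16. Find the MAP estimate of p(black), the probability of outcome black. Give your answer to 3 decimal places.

MAP estimate of p(black) = 0.288

The posterior is Dirichlet(αᵢ + nᵢ) = Dirichlet(8, 24, 23, 12, 18).
For a Dirichlet(a₁,…,a_K) with all aᵢ > 1, the mode has j-th component (aⱼ − 1)/(Σaᵢ − K).
Here Σaᵢ = 85 and K = 5, so p(black) = (24 − 1)/(85 − 5) = 23/80 ≈ 0.288.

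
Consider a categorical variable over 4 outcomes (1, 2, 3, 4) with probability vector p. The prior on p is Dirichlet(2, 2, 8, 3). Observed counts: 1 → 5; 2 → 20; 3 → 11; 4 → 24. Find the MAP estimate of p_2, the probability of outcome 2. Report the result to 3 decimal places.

The posterior is Dirichlet(αᵢ + nᵢ) = Dirichlet(7, 22, 19, 27).
For a Dirichlet(a₁,…,a_K) with all aᵢ > 1, the mode has j-th component (aⱼ − 1)/(Σaᵢ − K).
Here Σaᵢ = 75 and K = 4, so p_2 = (22 − 1)/(75 − 4) = 21/71 ≈ 0.296.

MAP estimate: 0.296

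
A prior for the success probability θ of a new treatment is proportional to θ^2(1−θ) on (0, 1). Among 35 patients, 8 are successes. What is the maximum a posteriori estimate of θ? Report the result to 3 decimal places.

The prior density ∝ θ^2(1−θ)^1 is the kernel of Beta(3, 2).
Data: 8 successes in 35 trials. The binomial likelihood contributes θ^8(1−θ)^27, so the posterior is Beta(3+8, 2+27) = Beta(11, 29).
For Beta(a, b) with a, b > 1 the mode is (a−1)/(a+b−2) = 10/38 ≈ 0.263.

θ̂_MAP = 0.263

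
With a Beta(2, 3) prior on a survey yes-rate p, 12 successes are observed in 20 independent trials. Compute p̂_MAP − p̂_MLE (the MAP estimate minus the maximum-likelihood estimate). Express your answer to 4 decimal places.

MAP − MLE = -0.0348

Posterior is Beta(14, 11); MAP = (14−1)/(25−2) = 13/23 ≈ 0.56522.
MLE ignores the prior: p̂_MLE = k/n = 12/20 ≈ 0.60000.
Difference = 13/23 − 12/20 = -4/115 ≈ -0.0348.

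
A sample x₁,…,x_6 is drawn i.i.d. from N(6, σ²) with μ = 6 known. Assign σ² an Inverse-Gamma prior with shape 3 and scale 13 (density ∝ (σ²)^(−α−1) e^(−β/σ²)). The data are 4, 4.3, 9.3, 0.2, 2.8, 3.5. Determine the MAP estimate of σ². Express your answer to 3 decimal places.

Sum of squared deviations about the known mean: SS = (4−6)² + (4.3−6)² + (9.3−6)² + (0.2−6)² + (2.8−6)² + (3.5−6)² = 67.91.
The Normal likelihood contributes (σ²)^(−n/2) exp(−SS/(2σ²)), so the posterior is Inverse-Gamma(α + n/2, β + SS/2) = Inverse-Gamma(6, 46.955).
The mode of Inverse-Gamma(a, b) is b/(a+1) = 46.955/7 ≈ 6.708.

σ̂²_MAP = 6.708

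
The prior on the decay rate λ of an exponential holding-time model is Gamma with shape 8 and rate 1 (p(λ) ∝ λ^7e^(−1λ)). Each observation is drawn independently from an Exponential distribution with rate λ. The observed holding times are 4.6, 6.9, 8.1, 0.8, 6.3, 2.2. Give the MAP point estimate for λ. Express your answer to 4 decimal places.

λ̂_MAP = 0.4348

The Exponential(rate=λ) likelihood is ∝ λ^n e^(−λΣtᵢ). Here n = 6 and Σtᵢ = 4.6 + 6.9 + 8.1 + 0.8 + 6.3 + 2.2 = 28.9.
Posterior ∝ λ^7e^(−1λ) · λ^6e^(−28.9λ) = λ^13e^(−29.9λ), i.e. Gamma(14, 29.9).
Mode = (a−1)/b = 13/29.9 ≈ 0.4348.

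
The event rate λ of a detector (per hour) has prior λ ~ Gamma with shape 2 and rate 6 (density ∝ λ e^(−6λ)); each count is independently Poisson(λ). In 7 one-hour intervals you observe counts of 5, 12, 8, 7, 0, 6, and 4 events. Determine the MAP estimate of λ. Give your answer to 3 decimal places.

λ̂_MAP = 3.308

Σxᵢ = 5+12+8+7+0+6+4 = 42, with n = 7.
Posterior ∝ λe^(−6λ) · λ^42e^(−7λ) = λ^43e^(−13λ), i.e. Gamma(shape=44, rate=13).
The mode of a Gamma(a, b) with a ≥ 1 (shape–rate) is (a−1)/b = 43/13 ≈ 3.308.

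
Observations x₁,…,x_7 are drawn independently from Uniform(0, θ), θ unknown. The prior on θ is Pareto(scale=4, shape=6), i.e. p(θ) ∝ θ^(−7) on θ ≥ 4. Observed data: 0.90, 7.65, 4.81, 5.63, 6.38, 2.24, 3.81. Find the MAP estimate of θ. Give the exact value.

The Uniform(0, θ) likelihood is θ^(−n) for θ ≥ max(xᵢ), zero otherwise. Here max(xᵢ) = 7.65.
Posterior ∝ θ^(−7) · θ^(−7) = θ^(−14) on θ ≥ max(4, 7.65) = 7.65.
This density is strictly decreasing in θ, so the posterior mode lies at the lower boundary of the support.

θ̂_MAP = 7.65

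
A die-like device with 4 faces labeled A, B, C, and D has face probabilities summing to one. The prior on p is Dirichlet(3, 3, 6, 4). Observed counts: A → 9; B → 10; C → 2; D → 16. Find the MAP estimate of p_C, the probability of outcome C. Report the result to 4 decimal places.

The posterior is Dirichlet(αᵢ + nᵢ) = Dirichlet(12, 13, 8, 20).
For a Dirichlet(a₁,…,a_K) with all aᵢ > 1, the mode has j-th component (aⱼ − 1)/(Σaᵢ − K).
Here Σaᵢ = 53 and K = 4, so p_C = (8 − 1)/(53 − 4) = 7/49 ≈ 0.1429.

MAP estimate of p_C = 0.1429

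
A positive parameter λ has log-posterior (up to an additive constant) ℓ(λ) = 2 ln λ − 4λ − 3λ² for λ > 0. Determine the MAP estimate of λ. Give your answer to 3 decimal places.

ℓ'(λ) = 2/λ − 4 − 6λ. Setting this to zero and multiplying by λ: 6λ² + 4λ − 2 = 0.
λ = (−4 + √(4² + 4·6·2)) / (2·6) = (−4 + √64) / 12 = (−4 + 8)/12 = 1/3.
ℓ''(λ) = −2/λ² − 6 < 0, confirming a maximum.

λ̂_MAP = 0.333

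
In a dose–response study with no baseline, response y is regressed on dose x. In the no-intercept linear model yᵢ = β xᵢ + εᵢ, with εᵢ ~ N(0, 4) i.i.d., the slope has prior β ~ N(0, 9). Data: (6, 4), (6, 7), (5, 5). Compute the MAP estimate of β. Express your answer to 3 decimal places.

β̂_MAP = 0.934

log p(β | y) = −Σ(yᵢ − βxᵢ)²/(2·4) − β²/(2·9) + const.
Setting the derivative to zero: Σxᵢ(yᵢ − βxᵢ)/4 − β/9 = 0, so β = Σxᵢyᵢ / (Σxᵢ² + σ²/τ²).
Σxᵢyᵢ = 6·4 + 6·7 + 5·5 = 91; Σxᵢ² = 97; σ²/τ² = 4/9.
β̂_MAP = 91 / (97 + 4/9) = 91/(877/9) = 819/877 ≈ 0.934.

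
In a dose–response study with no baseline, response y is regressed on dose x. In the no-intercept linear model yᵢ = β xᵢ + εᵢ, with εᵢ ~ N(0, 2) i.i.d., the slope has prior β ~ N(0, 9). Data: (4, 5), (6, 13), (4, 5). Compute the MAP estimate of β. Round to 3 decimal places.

β̂_MAP = 1.730

log p(β | y) = −Σ(yᵢ − βxᵢ)²/(2·2) − β²/(2·9) + const.
Setting the derivative to zero: Σxᵢ(yᵢ − βxᵢ)/2 − β/9 = 0, so β = Σxᵢyᵢ / (Σxᵢ² + σ²/τ²).
Σxᵢyᵢ = 4·5 + 6·13 + 4·5 = 118; Σxᵢ² = 68; σ²/τ² = 2/9.
β̂_MAP = 118 / (68 + 2/9) = 118/(614/9) = 531/307 ≈ 1.730.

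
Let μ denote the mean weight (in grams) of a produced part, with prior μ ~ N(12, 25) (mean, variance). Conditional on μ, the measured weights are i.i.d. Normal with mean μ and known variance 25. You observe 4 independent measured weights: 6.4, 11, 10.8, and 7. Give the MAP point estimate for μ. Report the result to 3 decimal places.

μ̂_MAP = 9.440

n = 4; x̄ = (6.4 + 11 + 10.8 + 7)/4 = 35.2/4 = 8.8.
For a Normal prior and Normal likelihood with known variance, the posterior is Normal; its mode equals its mean, the precision-weighted average.
Prior precision 1/σ₀² = 1/25 = 0.04; data precision n/σ² = 4/25 = 0.16.
μ̂ = (0.04·12 + 0.16·8.8) / (0.04 + 0.16) = 1.888/0.2 = 9.440.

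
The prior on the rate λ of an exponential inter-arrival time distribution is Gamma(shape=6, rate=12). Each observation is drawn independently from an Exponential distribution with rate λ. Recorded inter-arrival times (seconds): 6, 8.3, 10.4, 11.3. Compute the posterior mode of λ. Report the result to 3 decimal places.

The Exponential(rate=λ) likelihood is ∝ λ^n e^(−λΣtᵢ). Here n = 4 and Σtᵢ = 6 + 8.3 + 10.4 + 11.3 = 36.
Posterior ∝ λ^5e^(−12λ) · λ^4e^(−36λ) = λ^9e^(−48λ), i.e. Gamma(10, 48).
Mode = (a−1)/b = 9/48 ≈ 0.188.

λ̂_MAP = 0.188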